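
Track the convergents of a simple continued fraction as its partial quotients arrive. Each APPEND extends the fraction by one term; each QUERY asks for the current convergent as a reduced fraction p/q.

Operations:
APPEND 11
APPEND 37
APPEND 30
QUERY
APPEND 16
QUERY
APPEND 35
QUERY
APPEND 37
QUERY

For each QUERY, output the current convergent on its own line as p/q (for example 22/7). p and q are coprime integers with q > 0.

12251/1111
196424/17813
6887091/624566
255018791/23126755

APPEND 11: p_0 = 11·1 + 0 = 11, q_0 = 11·0 + 1 = 1 → 11/1
APPEND 37: p_1 = 37·11 + 1 = 408, q_1 = 37·1 + 0 = 37 → 408/37
APPEND 30: p_2 = 30·408 + 11 = 12251, q_2 = 30·37 + 1 = 1111 → 12251/1111
APPEND 16: p_3 = 16·12251 + 408 = 196424, q_3 = 16·1111 + 37 = 17813 → 196424/17813
APPEND 35: p_4 = 35·196424 + 12251 = 6887091, q_4 = 35·17813 + 1111 = 624566 → 6887091/624566
APPEND 37: p_5 = 37·6887091 + 196424 = 255018791, q_5 = 37·624566 + 17813 = 23126755 → 255018791/23126755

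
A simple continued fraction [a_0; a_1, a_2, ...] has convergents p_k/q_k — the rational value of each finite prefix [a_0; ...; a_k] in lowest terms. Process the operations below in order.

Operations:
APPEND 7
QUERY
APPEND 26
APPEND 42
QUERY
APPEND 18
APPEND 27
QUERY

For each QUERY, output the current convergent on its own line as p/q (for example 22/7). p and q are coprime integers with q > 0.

APPEND 7: p_0 = 7·1 + 0 = 7, q_0 = 7·0 + 1 = 1 → 7/1
APPEND 26: p_1 = 26·7 + 1 = 183, q_1 = 26·1 + 0 = 26 → 183/26
APPEND 42: p_2 = 42·183 + 7 = 7693, q_2 = 42·26 + 1 = 1093 → 7693/1093
APPEND 18: p_3 = 18·7693 + 183 = 138657, q_3 = 18·1093 + 26 = 19700 → 138657/19700
APPEND 27: p_4 = 27·138657 + 7693 = 3751432, q_4 = 27·19700 + 1093 = 532993 → 3751432/532993

7/1
7693/1093
3751432/532993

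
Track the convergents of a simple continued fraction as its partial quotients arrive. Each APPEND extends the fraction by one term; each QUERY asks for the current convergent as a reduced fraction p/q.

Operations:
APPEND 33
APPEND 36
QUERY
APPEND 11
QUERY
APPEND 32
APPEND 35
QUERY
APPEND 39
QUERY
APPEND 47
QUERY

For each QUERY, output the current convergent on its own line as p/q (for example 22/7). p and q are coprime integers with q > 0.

APPEND 33: p_0 = 33·1 + 0 = 33, q_0 = 33·0 + 1 = 1 → 33/1
APPEND 36: p_1 = 36·33 + 1 = 1189, q_1 = 36·1 + 0 = 36 → 1189/36
APPEND 11: p_2 = 11·1189 + 33 = 13112, q_2 = 11·36 + 1 = 397 → 13112/397
APPEND 32: p_3 = 32·13112 + 1189 = 420773, q_3 = 32·397 + 36 = 12740 → 420773/12740
APPEND 35: p_4 = 35·420773 + 13112 = 14740167, q_4 = 35·12740 + 397 = 446297 → 14740167/446297
APPEND 39: p_5 = 39·14740167 + 420773 = 575287286, q_5 = 39·446297 + 12740 = 17418323 → 575287286/17418323
APPEND 47: p_6 = 47·575287286 + 14740167 = 27053242609, q_6 = 47·17418323 + 446297 = 819107478 → 27053242609/819107478

1189/36
13112/397
14740167/446297
575287286/17418323
27053242609/819107478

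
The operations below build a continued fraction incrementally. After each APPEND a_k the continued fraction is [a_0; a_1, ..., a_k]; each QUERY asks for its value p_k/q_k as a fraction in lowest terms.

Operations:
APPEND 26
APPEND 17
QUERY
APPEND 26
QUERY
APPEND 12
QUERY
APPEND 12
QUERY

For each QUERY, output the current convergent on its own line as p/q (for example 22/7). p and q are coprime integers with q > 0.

443/17
11544/443
138971/5333
1679196/64439

APPEND 26: p_0 = 26·1 + 0 = 26, q_0 = 26·0 + 1 = 1 → 26/1
APPEND 17: p_1 = 17·26 + 1 = 443, q_1 = 17·1 + 0 = 17 → 443/17
APPEND 26: p_2 = 26·443 + 26 = 11544, q_2 = 26·17 + 1 = 443 → 11544/443
APPEND 12: p_3 = 12·11544 + 443 = 138971, q_3 = 12·443 + 17 = 5333 → 138971/5333
APPEND 12: p_4 = 12·138971 + 11544 = 1679196, q_4 = 12·5333 + 443 = 64439 → 1679196/64439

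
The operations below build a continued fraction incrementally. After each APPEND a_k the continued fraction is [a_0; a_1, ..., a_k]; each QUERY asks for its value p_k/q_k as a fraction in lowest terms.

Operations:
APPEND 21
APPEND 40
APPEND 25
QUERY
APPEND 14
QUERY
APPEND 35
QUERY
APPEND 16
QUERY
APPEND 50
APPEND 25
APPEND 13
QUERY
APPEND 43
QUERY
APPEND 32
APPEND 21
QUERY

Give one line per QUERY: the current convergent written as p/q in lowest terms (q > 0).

APPEND 21: p_0 = 21·1 + 0 = 21, q_0 = 21·0 + 1 = 1 → 21/1
APPEND 40: p_1 = 40·21 + 1 = 841, q_1 = 40·1 + 0 = 40 → 841/40
APPEND 25: p_2 = 25·841 + 21 = 21046, q_2 = 25·40 + 1 = 1001 → 21046/1001
APPEND 14: p_3 = 14·21046 + 841 = 295485, q_3 = 14·1001 + 40 = 14054 → 295485/14054
APPEND 35: p_4 = 35·295485 + 21046 = 10363021, q_4 = 35·14054 + 1001 = 492891 → 10363021/492891
APPEND 16: p_5 = 16·10363021 + 295485 = 166103821, q_5 = 16·492891 + 14054 = 7900310 → 166103821/7900310
APPEND 50: p_6 = 50·166103821 + 10363021 = 8315554071, q_6 = 50·7900310 + 492891 = 395508391 → 8315554071/395508391
APPEND 25: p_7 = 25·8315554071 + 166103821 = 208054955596, q_7 = 25·395508391 + 7900310 = 9895610085 → 208054955596/9895610085
APPEND 13: p_8 = 13·208054955596 + 8315554071 = 2713029976819, q_8 = 13·9895610085 + 395508391 = 129038439496 → 2713029976819/129038439496
APPEND 43: p_9 = 43·2713029976819 + 208054955596 = 116868343958813, q_9 = 43·129038439496 + 9895610085 = 5558548508413 → 116868343958813/5558548508413
APPEND 32: p_10 = 32·116868343958813 + 2713029976819 = 3742500036658835, q_10 = 32·5558548508413 + 129038439496 = 178002590708712 → 3742500036658835/178002590708712
APPEND 21: p_11 = 21·3742500036658835 + 116868343958813 = 78709369113794348, q_11 = 21·178002590708712 + 5558548508413 = 3743612953391365 → 78709369113794348/3743612953391365

21046/1001
295485/14054
10363021/492891
166103821/7900310
2713029976819/129038439496
116868343958813/5558548508413
78709369113794348/3743612953391365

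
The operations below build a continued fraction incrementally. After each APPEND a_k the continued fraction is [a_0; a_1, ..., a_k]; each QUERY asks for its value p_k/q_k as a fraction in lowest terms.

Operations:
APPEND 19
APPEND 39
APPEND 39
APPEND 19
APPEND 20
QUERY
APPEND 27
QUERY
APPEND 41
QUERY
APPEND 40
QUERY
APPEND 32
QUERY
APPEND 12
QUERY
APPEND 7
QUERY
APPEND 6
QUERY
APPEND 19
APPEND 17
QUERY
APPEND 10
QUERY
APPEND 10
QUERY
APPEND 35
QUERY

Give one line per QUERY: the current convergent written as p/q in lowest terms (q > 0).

APPEND 19: p_0 = 19·1 + 0 = 19, q_0 = 19·0 + 1 = 1 → 19/1
APPEND 39: p_1 = 39·19 + 1 = 742, q_1 = 39·1 + 0 = 39 → 742/39
APPEND 39: p_2 = 39·742 + 19 = 28957, q_2 = 39·39 + 1 = 1522 → 28957/1522
APPEND 19: p_3 = 19·28957 + 742 = 550925, q_3 = 19·1522 + 39 = 28957 → 550925/28957
APPEND 20: p_4 = 20·550925 + 28957 = 11047457, q_4 = 20·28957 + 1522 = 580662 → 11047457/580662
APPEND 27: p_5 = 27·11047457 + 550925 = 298832264, q_5 = 27·580662 + 28957 = 15706831 → 298832264/15706831
APPEND 41: p_6 = 41·298832264 + 11047457 = 12263170281, q_6 = 41·15706831 + 580662 = 644560733 → 12263170281/644560733
APPEND 40: p_7 = 40·12263170281 + 298832264 = 490825643504, q_7 = 40·644560733 + 15706831 = 25798136151 → 490825643504/25798136151
APPEND 32: p_8 = 32·490825643504 + 12263170281 = 15718683762409, q_8 = 32·25798136151 + 644560733 = 826184917565 → 15718683762409/826184917565
APPEND 12: p_9 = 12·15718683762409 + 490825643504 = 189115030792412, q_9 = 12·826184917565 + 25798136151 = 9940017146931 → 189115030792412/9940017146931
APPEND 7: p_10 = 7·189115030792412 + 15718683762409 = 1339523899309293, q_10 = 7·9940017146931 + 826184917565 = 70406304946082 → 1339523899309293/70406304946082
APPEND 6: p_11 = 6·1339523899309293 + 189115030792412 = 8226258426648170, q_11 = 6·70406304946082 + 9940017146931 = 432377846823423 → 8226258426648170/432377846823423
APPEND 19: p_12 = 19·8226258426648170 + 1339523899309293 = 157638434005624523, q_12 = 19·432377846823423 + 70406304946082 = 8285585394591119 → 157638434005624523/8285585394591119
APPEND 17: p_13 = 17·157638434005624523 + 8226258426648170 = 2688079636522265061, q_13 = 17·8285585394591119 + 432377846823423 = 141287329554872446 → 2688079636522265061/141287329554872446
APPEND 10: p_14 = 10·2688079636522265061 + 157638434005624523 = 27038434799228275133, q_14 = 10·141287329554872446 + 8285585394591119 = 1421158880943315579 → 27038434799228275133/1421158880943315579
APPEND 10: p_15 = 10·27038434799228275133 + 2688079636522265061 = 273072427628805016391, q_15 = 10·1421158880943315579 + 141287329554872446 = 14352876138988028236 → 273072427628805016391/14352876138988028236
APPEND 35: p_16 = 35·273072427628805016391 + 27038434799228275133 = 9584573401807403848818, q_16 = 35·14352876138988028236 + 1421158880943315579 = 503771823745524303839 → 9584573401807403848818/503771823745524303839

11047457/580662
298832264/15706831
12263170281/644560733
490825643504/25798136151
15718683762409/826184917565
189115030792412/9940017146931
1339523899309293/70406304946082
8226258426648170/432377846823423
2688079636522265061/141287329554872446
27038434799228275133/1421158880943315579
273072427628805016391/14352876138988028236
9584573401807403848818/503771823745524303839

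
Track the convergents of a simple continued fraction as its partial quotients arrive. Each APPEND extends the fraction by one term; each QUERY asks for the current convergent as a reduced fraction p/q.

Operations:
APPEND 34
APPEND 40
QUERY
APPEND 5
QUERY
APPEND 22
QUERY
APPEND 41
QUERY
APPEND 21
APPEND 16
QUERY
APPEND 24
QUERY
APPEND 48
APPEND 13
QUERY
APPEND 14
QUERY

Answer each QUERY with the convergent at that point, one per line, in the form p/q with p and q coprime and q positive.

1361/40
6839/201
151819/4462
6231418/183143
2102416970/61790583
50589018877/1486824457
31645468218735/930068563204
445466930385356/13092389249375

APPEND 34: p_0 = 34·1 + 0 = 34, q_0 = 34·0 + 1 = 1 → 34/1
APPEND 40: p_1 = 40·34 + 1 = 1361, q_1 = 40·1 + 0 = 40 → 1361/40
APPEND 5: p_2 = 5·1361 + 34 = 6839, q_2 = 5·40 + 1 = 201 → 6839/201
APPEND 22: p_3 = 22·6839 + 1361 = 151819, q_3 = 22·201 + 40 = 4462 → 151819/4462
APPEND 41: p_4 = 41·151819 + 6839 = 6231418, q_4 = 41·4462 + 201 = 183143 → 6231418/183143
APPEND 21: p_5 = 21·6231418 + 151819 = 131011597, q_5 = 21·183143 + 4462 = 3850465 → 131011597/3850465
APPEND 16: p_6 = 16·131011597 + 6231418 = 2102416970, q_6 = 16·3850465 + 183143 = 61790583 → 2102416970/61790583
APPEND 24: p_7 = 24·2102416970 + 131011597 = 50589018877, q_7 = 24·61790583 + 3850465 = 1486824457 → 50589018877/1486824457
APPEND 48: p_8 = 48·50589018877 + 2102416970 = 2430375323066, q_8 = 48·1486824457 + 61790583 = 71429364519 → 2430375323066/71429364519
APPEND 13: p_9 = 13·2430375323066 + 50589018877 = 31645468218735, q_9 = 13·71429364519 + 1486824457 = 930068563204 → 31645468218735/930068563204
APPEND 14: p_10 = 14·31645468218735 + 2430375323066 = 445466930385356, q_10 = 14·930068563204 + 71429364519 = 13092389249375 → 445466930385356/13092389249375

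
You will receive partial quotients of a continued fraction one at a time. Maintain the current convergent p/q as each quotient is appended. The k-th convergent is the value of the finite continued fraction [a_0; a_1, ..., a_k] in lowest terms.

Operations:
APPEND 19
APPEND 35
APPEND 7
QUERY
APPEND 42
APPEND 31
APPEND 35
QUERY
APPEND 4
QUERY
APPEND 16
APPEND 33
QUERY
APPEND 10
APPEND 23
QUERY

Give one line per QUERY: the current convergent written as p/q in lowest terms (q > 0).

4681/246
214396883/11267172
863707521/45390311
463976375748/24383291195
107501318293825/5649503045449

APPEND 19: p_0 = 19·1 + 0 = 19, q_0 = 19·0 + 1 = 1 → 19/1
APPEND 35: p_1 = 35·19 + 1 = 666, q_1 = 35·1 + 0 = 35 → 666/35
APPEND 7: p_2 = 7·666 + 19 = 4681, q_2 = 7·35 + 1 = 246 → 4681/246
APPEND 42: p_3 = 42·4681 + 666 = 197268, q_3 = 42·246 + 35 = 10367 → 197268/10367
APPEND 31: p_4 = 31·197268 + 4681 = 6119989, q_4 = 31·10367 + 246 = 321623 → 6119989/321623
APPEND 35: p_5 = 35·6119989 + 197268 = 214396883, q_5 = 35·321623 + 10367 = 11267172 → 214396883/11267172
APPEND 4: p_6 = 4·214396883 + 6119989 = 863707521, q_6 = 4·11267172 + 321623 = 45390311 → 863707521/45390311
APPEND 16: p_7 = 16·863707521 + 214396883 = 14033717219, q_7 = 16·45390311 + 11267172 = 737512148 → 14033717219/737512148
APPEND 33: p_8 = 33·14033717219 + 863707521 = 463976375748, q_8 = 33·737512148 + 45390311 = 24383291195 → 463976375748/24383291195
APPEND 10: p_9 = 10·463976375748 + 14033717219 = 4653797474699, q_9 = 10·24383291195 + 737512148 = 244570424098 → 4653797474699/244570424098
APPEND 23: p_10 = 23·4653797474699 + 463976375748 = 107501318293825, q_10 = 23·244570424098 + 24383291195 = 5649503045449 → 107501318293825/5649503045449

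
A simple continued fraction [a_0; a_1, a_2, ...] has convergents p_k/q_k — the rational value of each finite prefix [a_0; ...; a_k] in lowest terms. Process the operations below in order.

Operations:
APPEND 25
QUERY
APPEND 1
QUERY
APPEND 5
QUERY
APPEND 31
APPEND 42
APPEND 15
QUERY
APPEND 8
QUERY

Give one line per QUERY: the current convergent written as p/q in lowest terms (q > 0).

APPEND 25: p_0 = 25·1 + 0 = 25, q_0 = 25·0 + 1 = 1 → 25/1
APPEND 1: p_1 = 1·25 + 1 = 26, q_1 = 1·1 + 0 = 1 → 26/1
APPEND 5: p_2 = 5·26 + 25 = 155, q_2 = 5·1 + 1 = 6 → 155/6
APPEND 31: p_3 = 31·155 + 26 = 4831, q_3 = 31·6 + 1 = 187 → 4831/187
APPEND 42: p_4 = 42·4831 + 155 = 203057, q_4 = 42·187 + 6 = 7860 → 203057/7860
APPEND 15: p_5 = 15·203057 + 4831 = 3050686, q_5 = 15·7860 + 187 = 118087 → 3050686/118087
APPEND 8: p_6 = 8·3050686 + 203057 = 24608545, q_6 = 8·118087 + 7860 = 952556 → 24608545/952556

25/1
26/1
155/6
3050686/118087
24608545/952556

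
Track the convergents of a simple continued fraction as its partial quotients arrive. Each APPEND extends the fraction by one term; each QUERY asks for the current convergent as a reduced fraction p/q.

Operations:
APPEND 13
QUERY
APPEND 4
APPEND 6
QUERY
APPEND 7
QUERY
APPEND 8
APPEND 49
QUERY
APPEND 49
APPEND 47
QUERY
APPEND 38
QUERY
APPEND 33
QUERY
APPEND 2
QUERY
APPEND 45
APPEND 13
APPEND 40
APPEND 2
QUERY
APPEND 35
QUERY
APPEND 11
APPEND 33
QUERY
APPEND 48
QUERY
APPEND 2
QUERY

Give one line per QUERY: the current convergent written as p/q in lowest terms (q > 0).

13/1
331/25
2370/179
947629/71572
2184243893/164970367
83047721046/6272382431
2742759038411/207153590590
5568565797868/420579563611
267712325868934213/20219628765157166
9502138150634639566/717672244852602535
3467612793584683631053/261899944875597509218
166550205324047664259983/12579111968350824227515
336568023441680012151019/25420123881577245964248

APPEND 13: p_0 = 13·1 + 0 = 13, q_0 = 13·0 + 1 = 1 → 13/1
APPEND 4: p_1 = 4·13 + 1 = 53, q_1 = 4·1 + 0 = 4 → 53/4
APPEND 6: p_2 = 6·53 + 13 = 331, q_2 = 6·4 + 1 = 25 → 331/25
APPEND 7: p_3 = 7·331 + 53 = 2370, q_3 = 7·25 + 4 = 179 → 2370/179
APPEND 8: p_4 = 8·2370 + 331 = 19291, q_4 = 8·179 + 25 = 1457 → 19291/1457
APPEND 49: p_5 = 49·19291 + 2370 = 947629, q_5 = 49·1457 + 179 = 71572 → 947629/71572
APPEND 49: p_6 = 49·947629 + 19291 = 46453112, q_6 = 49·71572 + 1457 = 3508485 → 46453112/3508485
APPEND 47: p_7 = 47·46453112 + 947629 = 2184243893, q_7 = 47·3508485 + 71572 = 164970367 → 2184243893/164970367
APPEND 38: p_8 = 38·2184243893 + 46453112 = 83047721046, q_8 = 38·164970367 + 3508485 = 6272382431 → 83047721046/6272382431
APPEND 33: p_9 = 33·83047721046 + 2184243893 = 2742759038411, q_9 = 33·6272382431 + 164970367 = 207153590590 → 2742759038411/207153590590
APPEND 2: p_10 = 2·2742759038411 + 83047721046 = 5568565797868, q_10 = 2·207153590590 + 6272382431 = 420579563611 → 5568565797868/420579563611
APPEND 45: p_11 = 45·5568565797868 + 2742759038411 = 253328219942471, q_11 = 45·420579563611 + 207153590590 = 19133233953085 → 253328219942471/19133233953085
APPEND 13: p_12 = 13·253328219942471 + 5568565797868 = 3298835425049991, q_12 = 13·19133233953085 + 420579563611 = 249152620953716 → 3298835425049991/249152620953716
APPEND 40: p_13 = 40·3298835425049991 + 253328219942471 = 132206745221942111, q_13 = 40·249152620953716 + 19133233953085 = 9985238072101725 → 132206745221942111/9985238072101725
APPEND 2: p_14 = 2·132206745221942111 + 3298835425049991 = 267712325868934213, q_14 = 2·9985238072101725 + 249152620953716 = 20219628765157166 → 267712325868934213/20219628765157166
APPEND 35: p_15 = 35·267712325868934213 + 132206745221942111 = 9502138150634639566, q_15 = 35·20219628765157166 + 9985238072101725 = 717672244852602535 → 9502138150634639566/717672244852602535
APPEND 11: p_16 = 11·9502138150634639566 + 267712325868934213 = 104791231982849969439, q_16 = 11·717672244852602535 + 20219628765157166 = 7914614322143785051 → 104791231982849969439/7914614322143785051
APPEND 33: p_17 = 33·104791231982849969439 + 9502138150634639566 = 3467612793584683631053, q_17 = 33·7914614322143785051 + 717672244852602535 = 261899944875597509218 → 3467612793584683631053/261899944875597509218
APPEND 48: p_18 = 48·3467612793584683631053 + 104791231982849969439 = 166550205324047664259983, q_18 = 48·261899944875597509218 + 7914614322143785051 = 12579111968350824227515 → 166550205324047664259983/12579111968350824227515
APPEND 2: p_19 = 2·166550205324047664259983 + 3467612793584683631053 = 336568023441680012151019, q_19 = 2·12579111968350824227515 + 261899944875597509218 = 25420123881577245964248 → 336568023441680012151019/25420123881577245964248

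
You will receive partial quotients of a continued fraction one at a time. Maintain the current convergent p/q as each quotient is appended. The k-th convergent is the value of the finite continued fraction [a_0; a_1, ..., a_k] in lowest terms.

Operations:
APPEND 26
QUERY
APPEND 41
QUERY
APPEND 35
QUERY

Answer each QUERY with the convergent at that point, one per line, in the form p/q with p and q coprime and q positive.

APPEND 26: p_0 = 26·1 + 0 = 26, q_0 = 26·0 + 1 = 1 → 26/1
APPEND 41: p_1 = 41·26 + 1 = 1067, q_1 = 41·1 + 0 = 41 → 1067/41
APPEND 35: p_2 = 35·1067 + 26 = 37371, q_2 = 35·41 + 1 = 1436 → 37371/1436

26/1
1067/41
37371/1436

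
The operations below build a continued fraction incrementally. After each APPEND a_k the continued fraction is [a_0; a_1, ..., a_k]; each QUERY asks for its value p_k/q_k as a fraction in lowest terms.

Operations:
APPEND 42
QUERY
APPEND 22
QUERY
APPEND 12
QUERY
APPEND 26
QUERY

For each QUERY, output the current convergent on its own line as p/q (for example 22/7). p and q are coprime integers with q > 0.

APPEND 42: p_0 = 42·1 + 0 = 42, q_0 = 42·0 + 1 = 1 → 42/1
APPEND 22: p_1 = 22·42 + 1 = 925, q_1 = 22·1 + 0 = 22 → 925/22
APPEND 12: p_2 = 12·925 + 42 = 11142, q_2 = 12·22 + 1 = 265 → 11142/265
APPEND 26: p_3 = 26·11142 + 925 = 290617, q_3 = 26·265 + 22 = 6912 → 290617/6912

42/1
925/22
11142/265
290617/6912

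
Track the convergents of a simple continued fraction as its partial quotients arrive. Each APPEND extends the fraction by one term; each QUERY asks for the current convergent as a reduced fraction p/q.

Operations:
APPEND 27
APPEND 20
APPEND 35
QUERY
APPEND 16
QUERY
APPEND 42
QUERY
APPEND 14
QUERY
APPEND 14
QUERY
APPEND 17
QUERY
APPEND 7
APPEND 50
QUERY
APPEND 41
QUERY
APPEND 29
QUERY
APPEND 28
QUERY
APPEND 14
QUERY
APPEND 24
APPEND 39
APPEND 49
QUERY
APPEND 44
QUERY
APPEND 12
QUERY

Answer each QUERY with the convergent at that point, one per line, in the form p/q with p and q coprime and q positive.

18962/701
303933/11236
12784148/472613
179282005/6627818
2522732218/93262065
43065729711/1592082923
15242207739461/563484209223
625234500158096/23114090420669
18147042712324245/670872106408624
508742430445236956/18807533069862141
7140541068945641629/263976335084478598
328987750611167232571245/12162240908005269769918
14482171554827747663582437/535386679271995750946217
174115046408544139195560489/6436802392171954281124522

APPEND 27: p_0 = 27·1 + 0 = 27, q_0 = 27·0 + 1 = 1 → 27/1
APPEND 20: p_1 = 20·27 + 1 = 541, q_1 = 20·1 + 0 = 20 → 541/20
APPEND 35: p_2 = 35·541 + 27 = 18962, q_2 = 35·20 + 1 = 701 → 18962/701
APPEND 16: p_3 = 16·18962 + 541 = 303933, q_3 = 16·701 + 20 = 11236 → 303933/11236
APPEND 42: p_4 = 42·303933 + 18962 = 12784148, q_4 = 42·11236 + 701 = 472613 → 12784148/472613
APPEND 14: p_5 = 14·12784148 + 303933 = 179282005, q_5 = 14·472613 + 11236 = 6627818 → 179282005/6627818
APPEND 14: p_6 = 14·179282005 + 12784148 = 2522732218, q_6 = 14·6627818 + 472613 = 93262065 → 2522732218/93262065
APPEND 17: p_7 = 17·2522732218 + 179282005 = 43065729711, q_7 = 17·93262065 + 6627818 = 1592082923 → 43065729711/1592082923
APPEND 7: p_8 = 7·43065729711 + 2522732218 = 303982840195, q_8 = 7·1592082923 + 93262065 = 11237842526 → 303982840195/11237842526
APPEND 50: p_9 = 50·303982840195 + 43065729711 = 15242207739461, q_9 = 50·11237842526 + 1592082923 = 563484209223 → 15242207739461/563484209223
APPEND 41: p_10 = 41·15242207739461 + 303982840195 = 625234500158096, q_10 = 41·563484209223 + 11237842526 = 23114090420669 → 625234500158096/23114090420669
APPEND 29: p_11 = 29·625234500158096 + 15242207739461 = 18147042712324245, q_11 = 29·23114090420669 + 563484209223 = 670872106408624 → 18147042712324245/670872106408624
APPEND 28: p_12 = 28·18147042712324245 + 625234500158096 = 508742430445236956, q_12 = 28·670872106408624 + 23114090420669 = 18807533069862141 → 508742430445236956/18807533069862141
APPEND 14: p_13 = 14·508742430445236956 + 18147042712324245 = 7140541068945641629, q_13 = 14·18807533069862141 + 670872106408624 = 263976335084478598 → 7140541068945641629/263976335084478598
APPEND 24: p_14 = 24·7140541068945641629 + 508742430445236956 = 171881728085140636052, q_14 = 24·263976335084478598 + 18807533069862141 = 6354239575097348493 → 171881728085140636052/6354239575097348493
APPEND 39: p_15 = 39·171881728085140636052 + 7140541068945641629 = 6710527936389430447657, q_15 = 39·6354239575097348493 + 263976335084478598 = 248079319763881069825 → 6710527936389430447657/248079319763881069825
APPEND 49: p_16 = 49·6710527936389430447657 + 171881728085140636052 = 328987750611167232571245, q_16 = 49·248079319763881069825 + 6354239575097348493 = 12162240908005269769918 → 328987750611167232571245/12162240908005269769918
APPEND 44: p_17 = 44·328987750611167232571245 + 6710527936389430447657 = 14482171554827747663582437, q_17 = 44·12162240908005269769918 + 248079319763881069825 = 535386679271995750946217 → 14482171554827747663582437/535386679271995750946217
APPEND 12: p_18 = 12·14482171554827747663582437 + 328987750611167232571245 = 174115046408544139195560489, q_18 = 12·535386679271995750946217 + 12162240908005269769918 = 6436802392171954281124522 → 174115046408544139195560489/6436802392171954281124522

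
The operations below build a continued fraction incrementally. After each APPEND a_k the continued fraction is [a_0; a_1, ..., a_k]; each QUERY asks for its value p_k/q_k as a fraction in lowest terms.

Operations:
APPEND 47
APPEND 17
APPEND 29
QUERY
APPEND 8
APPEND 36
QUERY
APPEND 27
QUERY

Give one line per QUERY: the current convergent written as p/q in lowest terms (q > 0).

APPEND 47: p_0 = 47·1 + 0 = 47, q_0 = 47·0 + 1 = 1 → 47/1
APPEND 17: p_1 = 17·47 + 1 = 800, q_1 = 17·1 + 0 = 17 → 800/17
APPEND 29: p_2 = 29·800 + 47 = 23247, q_2 = 29·17 + 1 = 494 → 23247/494
APPEND 8: p_3 = 8·23247 + 800 = 186776, q_3 = 8·494 + 17 = 3969 → 186776/3969
APPEND 36: p_4 = 36·186776 + 23247 = 6747183, q_4 = 36·3969 + 494 = 143378 → 6747183/143378
APPEND 27: p_5 = 27·6747183 + 186776 = 182360717, q_5 = 27·143378 + 3969 = 3875175 → 182360717/3875175

23247/494
6747183/143378
182360717/3875175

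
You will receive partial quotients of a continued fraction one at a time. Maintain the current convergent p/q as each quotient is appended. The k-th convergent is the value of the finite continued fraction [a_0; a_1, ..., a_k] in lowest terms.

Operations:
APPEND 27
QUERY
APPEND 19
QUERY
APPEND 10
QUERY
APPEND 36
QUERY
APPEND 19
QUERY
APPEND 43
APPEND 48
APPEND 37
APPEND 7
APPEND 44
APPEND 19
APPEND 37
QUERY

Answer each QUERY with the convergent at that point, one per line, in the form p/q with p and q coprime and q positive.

27/1
514/19
5167/191
186526/6895
3549161/131196
59393264922712119/2195493184107385

APPEND 27: p_0 = 27·1 + 0 = 27, q_0 = 27·0 + 1 = 1 → 27/1
APPEND 19: p_1 = 19·27 + 1 = 514, q_1 = 19·1 + 0 = 19 → 514/19
APPEND 10: p_2 = 10·514 + 27 = 5167, q_2 = 10·19 + 1 = 191 → 5167/191
APPEND 36: p_3 = 36·5167 + 514 = 186526, q_3 = 36·191 + 19 = 6895 → 186526/6895
APPEND 19: p_4 = 19·186526 + 5167 = 3549161, q_4 = 19·6895 + 191 = 131196 → 3549161/131196
APPEND 43: p_5 = 43·3549161 + 186526 = 152800449, q_5 = 43·131196 + 6895 = 5648323 → 152800449/5648323
APPEND 48: p_6 = 48·152800449 + 3549161 = 7337970713, q_6 = 48·5648323 + 131196 = 271250700 → 7337970713/271250700
APPEND 37: p_7 = 37·7337970713 + 152800449 = 271657716830, q_7 = 37·271250700 + 5648323 = 10041924223 → 271657716830/10041924223
APPEND 7: p_8 = 7·271657716830 + 7337970713 = 1908941988523, q_8 = 7·10041924223 + 271250700 = 70564720261 → 1908941988523/70564720261
APPEND 44: p_9 = 44·1908941988523 + 271657716830 = 84265105211842, q_9 = 44·70564720261 + 10041924223 = 3114889615707 → 84265105211842/3114889615707
APPEND 19: p_10 = 19·84265105211842 + 1908941988523 = 1602945941013521, q_10 = 19·3114889615707 + 70564720261 = 59253467418694 → 1602945941013521/59253467418694
APPEND 37: p_11 = 37·1602945941013521 + 84265105211842 = 59393264922712119, q_11 = 37·59253467418694 + 3114889615707 = 2195493184107385 → 59393264922712119/2195493184107385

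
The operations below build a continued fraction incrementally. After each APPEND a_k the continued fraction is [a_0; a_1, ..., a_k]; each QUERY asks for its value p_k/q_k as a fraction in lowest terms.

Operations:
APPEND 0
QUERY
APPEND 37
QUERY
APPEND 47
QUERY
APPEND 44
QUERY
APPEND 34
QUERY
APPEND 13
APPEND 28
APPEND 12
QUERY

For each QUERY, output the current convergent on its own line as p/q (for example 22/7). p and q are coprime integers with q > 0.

APPEND 0: p_0 = 0·1 + 0 = 0, q_0 = 0·0 + 1 = 1 → 0/1
APPEND 37: p_1 = 37·0 + 1 = 1, q_1 = 37·1 + 0 = 37 → 1/37
APPEND 47: p_2 = 47·1 + 0 = 47, q_2 = 47·37 + 1 = 1740 → 47/1740
APPEND 44: p_3 = 44·47 + 1 = 2069, q_3 = 44·1740 + 37 = 76597 → 2069/76597
APPEND 34: p_4 = 34·2069 + 47 = 70393, q_4 = 34·76597 + 1740 = 2606038 → 70393/2606038
APPEND 13: p_5 = 13·70393 + 2069 = 917178, q_5 = 13·2606038 + 76597 = 33955091 → 917178/33955091
APPEND 28: p_6 = 28·917178 + 70393 = 25751377, q_6 = 28·33955091 + 2606038 = 953348586 → 25751377/953348586
APPEND 12: p_7 = 12·25751377 + 917178 = 309933702, q_7 = 12·953348586 + 33955091 = 11474138123 → 309933702/11474138123

0/1
1/37
47/1740
2069/76597
70393/2606038
309933702/11474138123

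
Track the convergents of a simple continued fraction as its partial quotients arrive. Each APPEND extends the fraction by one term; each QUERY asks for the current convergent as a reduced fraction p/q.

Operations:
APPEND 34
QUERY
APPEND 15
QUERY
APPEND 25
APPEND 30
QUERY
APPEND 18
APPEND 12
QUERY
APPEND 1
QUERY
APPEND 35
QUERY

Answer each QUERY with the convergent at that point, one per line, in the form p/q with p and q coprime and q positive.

APPEND 34: p_0 = 34·1 + 0 = 34, q_0 = 34·0 + 1 = 1 → 34/1
APPEND 15: p_1 = 15·34 + 1 = 511, q_1 = 15·1 + 0 = 15 → 511/15
APPEND 25: p_2 = 25·511 + 34 = 12809, q_2 = 25·15 + 1 = 376 → 12809/376
APPEND 30: p_3 = 30·12809 + 511 = 384781, q_3 = 30·376 + 15 = 11295 → 384781/11295
APPEND 18: p_4 = 18·384781 + 12809 = 6938867, q_4 = 18·11295 + 376 = 203686 → 6938867/203686
APPEND 12: p_5 = 12·6938867 + 384781 = 83651185, q_5 = 12·203686 + 11295 = 2455527 → 83651185/2455527
APPEND 1: p_6 = 1·83651185 + 6938867 = 90590052, q_6 = 1·2455527 + 203686 = 2659213 → 90590052/2659213
APPEND 35: p_7 = 35·90590052 + 83651185 = 3254303005, q_7 = 35·2659213 + 2455527 = 95527982 → 3254303005/95527982

34/1
511/15
384781/11295
83651185/2455527
90590052/2659213
3254303005/95527982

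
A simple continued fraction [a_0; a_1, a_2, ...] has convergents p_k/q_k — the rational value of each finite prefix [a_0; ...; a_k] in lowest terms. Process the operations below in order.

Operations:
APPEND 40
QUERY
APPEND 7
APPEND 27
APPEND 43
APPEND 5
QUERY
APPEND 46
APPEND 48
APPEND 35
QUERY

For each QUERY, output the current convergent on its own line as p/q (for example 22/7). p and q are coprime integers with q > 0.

40/1
1648837/41075
128107453959/3191348612

APPEND 40: p_0 = 40·1 + 0 = 40, q_0 = 40·0 + 1 = 1 → 40/1
APPEND 7: p_1 = 7·40 + 1 = 281, q_1 = 7·1 + 0 = 7 → 281/7
APPEND 27: p_2 = 27·281 + 40 = 7627, q_2 = 27·7 + 1 = 190 → 7627/190
APPEND 43: p_3 = 43·7627 + 281 = 328242, q_3 = 43·190 + 7 = 8177 → 328242/8177
APPEND 5: p_4 = 5·328242 + 7627 = 1648837, q_4 = 5·8177 + 190 = 41075 → 1648837/41075
APPEND 46: p_5 = 46·1648837 + 328242 = 76174744, q_5 = 46·41075 + 8177 = 1897627 → 76174744/1897627
APPEND 48: p_6 = 48·76174744 + 1648837 = 3658036549, q_6 = 48·1897627 + 41075 = 91127171 → 3658036549/91127171
APPEND 35: p_7 = 35·3658036549 + 76174744 = 128107453959, q_7 = 35·91127171 + 1897627 = 3191348612 → 128107453959/3191348612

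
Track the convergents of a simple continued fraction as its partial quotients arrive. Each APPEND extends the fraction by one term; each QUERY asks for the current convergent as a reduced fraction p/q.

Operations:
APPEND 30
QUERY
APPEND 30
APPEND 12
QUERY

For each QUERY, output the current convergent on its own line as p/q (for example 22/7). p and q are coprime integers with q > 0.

APPEND 30: p_0 = 30·1 + 0 = 30, q_0 = 30·0 + 1 = 1 → 30/1
APPEND 30: p_1 = 30·30 + 1 = 901, q_1 = 30·1 + 0 = 30 → 901/30
APPEND 12: p_2 = 12·901 + 30 = 10842, q_2 = 12·30 + 1 = 361 → 10842/361

30/1
10842/361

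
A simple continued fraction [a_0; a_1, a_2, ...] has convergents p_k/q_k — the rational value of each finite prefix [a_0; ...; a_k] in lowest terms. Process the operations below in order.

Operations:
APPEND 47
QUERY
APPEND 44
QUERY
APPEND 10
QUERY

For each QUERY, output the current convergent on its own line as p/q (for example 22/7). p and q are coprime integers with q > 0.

APPEND 47: p_0 = 47·1 + 0 = 47, q_0 = 47·0 + 1 = 1 → 47/1
APPEND 44: p_1 = 44·47 + 1 = 2069, q_1 = 44·1 + 0 = 44 → 2069/44
APPEND 10: p_2 = 10·2069 + 47 = 20737, q_2 = 10·44 + 1 = 441 → 20737/441

47/1
2069/44
20737/441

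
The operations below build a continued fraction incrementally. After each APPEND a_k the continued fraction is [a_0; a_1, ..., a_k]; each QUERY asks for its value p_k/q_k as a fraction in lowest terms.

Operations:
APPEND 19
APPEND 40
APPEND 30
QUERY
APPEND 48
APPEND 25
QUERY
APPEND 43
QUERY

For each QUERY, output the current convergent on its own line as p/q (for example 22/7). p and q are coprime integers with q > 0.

APPEND 19: p_0 = 19·1 + 0 = 19, q_0 = 19·0 + 1 = 1 → 19/1
APPEND 40: p_1 = 40·19 + 1 = 761, q_1 = 40·1 + 0 = 40 → 761/40
APPEND 30: p_2 = 30·761 + 19 = 22849, q_2 = 30·40 + 1 = 1201 → 22849/1201
APPEND 48: p_3 = 48·22849 + 761 = 1097513, q_3 = 48·1201 + 40 = 57688 → 1097513/57688
APPEND 25: p_4 = 25·1097513 + 22849 = 27460674, q_4 = 25·57688 + 1201 = 1443401 → 27460674/1443401
APPEND 43: p_5 = 43·27460674 + 1097513 = 1181906495, q_5 = 43·1443401 + 57688 = 62123931 → 1181906495/62123931

22849/1201
27460674/1443401
1181906495/62123931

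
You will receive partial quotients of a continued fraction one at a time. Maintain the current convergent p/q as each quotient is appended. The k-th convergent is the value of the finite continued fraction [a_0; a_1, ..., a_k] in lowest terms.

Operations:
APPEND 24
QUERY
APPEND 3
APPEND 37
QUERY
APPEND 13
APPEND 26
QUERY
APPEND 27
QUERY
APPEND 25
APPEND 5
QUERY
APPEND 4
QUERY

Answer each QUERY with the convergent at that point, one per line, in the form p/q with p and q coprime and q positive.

APPEND 24: p_0 = 24·1 + 0 = 24, q_0 = 24·0 + 1 = 1 → 24/1
APPEND 3: p_1 = 3·24 + 1 = 73, q_1 = 3·1 + 0 = 3 → 73/3
APPEND 37: p_2 = 37·73 + 24 = 2725, q_2 = 37·3 + 1 = 112 → 2725/112
APPEND 13: p_3 = 13·2725 + 73 = 35498, q_3 = 13·112 + 3 = 1459 → 35498/1459
APPEND 26: p_4 = 26·35498 + 2725 = 925673, q_4 = 26·1459 + 112 = 38046 → 925673/38046
APPEND 27: p_5 = 27·925673 + 35498 = 25028669, q_5 = 27·38046 + 1459 = 1028701 → 25028669/1028701
APPEND 25: p_6 = 25·25028669 + 925673 = 626642398, q_6 = 25·1028701 + 38046 = 25755571 → 626642398/25755571
APPEND 5: p_7 = 5·626642398 + 25028669 = 3158240659, q_7 = 5·25755571 + 1028701 = 129806556 → 3158240659/129806556
APPEND 4: p_8 = 4·3158240659 + 626642398 = 13259605034, q_8 = 4·129806556 + 25755571 = 544981795 → 13259605034/544981795

24/1
2725/112
925673/38046
25028669/1028701
3158240659/129806556
13259605034/544981795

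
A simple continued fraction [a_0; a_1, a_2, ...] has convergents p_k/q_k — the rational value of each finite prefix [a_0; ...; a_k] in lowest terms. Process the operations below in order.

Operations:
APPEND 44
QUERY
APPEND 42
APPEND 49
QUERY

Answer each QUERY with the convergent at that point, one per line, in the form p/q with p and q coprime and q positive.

APPEND 44: p_0 = 44·1 + 0 = 44, q_0 = 44·0 + 1 = 1 → 44/1
APPEND 42: p_1 = 42·44 + 1 = 1849, q_1 = 42·1 + 0 = 42 → 1849/42
APPEND 49: p_2 = 49·1849 + 44 = 90645, q_2 = 49·42 + 1 = 2059 → 90645/2059

44/1
90645/2059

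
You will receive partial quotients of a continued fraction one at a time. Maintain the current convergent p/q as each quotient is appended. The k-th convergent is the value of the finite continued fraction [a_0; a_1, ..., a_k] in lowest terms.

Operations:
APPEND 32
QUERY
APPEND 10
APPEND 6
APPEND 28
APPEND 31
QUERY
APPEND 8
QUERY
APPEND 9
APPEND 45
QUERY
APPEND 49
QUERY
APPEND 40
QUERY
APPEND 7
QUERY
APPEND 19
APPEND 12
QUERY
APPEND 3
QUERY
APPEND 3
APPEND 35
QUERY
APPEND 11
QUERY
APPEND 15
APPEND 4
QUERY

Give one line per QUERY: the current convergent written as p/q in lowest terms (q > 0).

APPEND 32: p_0 = 32·1 + 0 = 32, q_0 = 32·0 + 1 = 1 → 32/1
APPEND 10: p_1 = 10·32 + 1 = 321, q_1 = 10·1 + 0 = 10 → 321/10
APPEND 6: p_2 = 6·321 + 32 = 1958, q_2 = 6·10 + 1 = 61 → 1958/61
APPEND 28: p_3 = 28·1958 + 321 = 55145, q_3 = 28·61 + 10 = 1718 → 55145/1718
APPEND 31: p_4 = 31·55145 + 1958 = 1711453, q_4 = 31·1718 + 61 = 53319 → 1711453/53319
APPEND 8: p_5 = 8·1711453 + 55145 = 13746769, q_5 = 8·53319 + 1718 = 428270 → 13746769/428270
APPEND 9: p_6 = 9·13746769 + 1711453 = 125432374, q_6 = 9·428270 + 53319 = 3907749 → 125432374/3907749
APPEND 45: p_7 = 45·125432374 + 13746769 = 5658203599, q_7 = 45·3907749 + 428270 = 176276975 → 5658203599/176276975
APPEND 49: p_8 = 49·5658203599 + 125432374 = 277377408725, q_8 = 49·176276975 + 3907749 = 8641479524 → 277377408725/8641479524
APPEND 40: p_9 = 40·277377408725 + 5658203599 = 11100754552599, q_9 = 40·8641479524 + 176276975 = 345835457935 → 11100754552599/345835457935
APPEND 7: p_10 = 7·11100754552599 + 277377408725 = 77982659276918, q_10 = 7·345835457935 + 8641479524 = 2429489685069 → 77982659276918/2429489685069
APPEND 19: p_11 = 19·77982659276918 + 11100754552599 = 1492771280814041, q_11 = 19·2429489685069 + 345835457935 = 46506139474246 → 1492771280814041/46506139474246
APPEND 12: p_12 = 12·1492771280814041 + 77982659276918 = 17991238029045410, q_12 = 12·46506139474246 + 2429489685069 = 560503163376021 → 17991238029045410/560503163376021
APPEND 3: p_13 = 3·17991238029045410 + 1492771280814041 = 55466485367950271, q_13 = 3·560503163376021 + 46506139474246 = 1728015629602309 → 55466485367950271/1728015629602309
APPEND 3: p_14 = 3·55466485367950271 + 17991238029045410 = 184390694132896223, q_14 = 3·1728015629602309 + 560503163376021 = 5744550052182948 → 184390694132896223/5744550052182948
APPEND 35: p_15 = 35·184390694132896223 + 55466485367950271 = 6509140780019318076, q_15 = 35·5744550052182948 + 1728015629602309 = 202787267456005489 → 6509140780019318076/202787267456005489
APPEND 11: p_16 = 11·6509140780019318076 + 184390694132896223 = 71784939274345395059, q_16 = 11·202787267456005489 + 5744550052182948 = 2236404492068243327 → 71784939274345395059/2236404492068243327
APPEND 15: p_17 = 15·71784939274345395059 + 6509140780019318076 = 1083283229895200243961, q_17 = 15·2236404492068243327 + 202787267456005489 = 33748854648479655394 → 1083283229895200243961/33748854648479655394
APPEND 4: p_18 = 4·1083283229895200243961 + 71784939274345395059 = 4404917858855146370903, q_18 = 4·33748854648479655394 + 2236404492068243327 = 137231823085986864903 → 4404917858855146370903/137231823085986864903

32/1
1711453/53319
13746769/428270
5658203599/176276975
277377408725/8641479524
11100754552599/345835457935
77982659276918/2429489685069
17991238029045410/560503163376021
55466485367950271/1728015629602309
6509140780019318076/202787267456005489
71784939274345395059/2236404492068243327
4404917858855146370903/137231823085986864903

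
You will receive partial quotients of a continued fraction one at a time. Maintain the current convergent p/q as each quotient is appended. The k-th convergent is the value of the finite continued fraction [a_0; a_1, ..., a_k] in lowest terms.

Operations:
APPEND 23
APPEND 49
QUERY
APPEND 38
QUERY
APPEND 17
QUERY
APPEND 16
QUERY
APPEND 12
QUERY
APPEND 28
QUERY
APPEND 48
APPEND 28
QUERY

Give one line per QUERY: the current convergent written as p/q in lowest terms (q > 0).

1128/49
42887/1863
730207/31720
11726199/509383
141444595/6144316
3972174859/172550231
5346535634015/232252101543

APPEND 23: p_0 = 23·1 + 0 = 23, q_0 = 23·0 + 1 = 1 → 23/1
APPEND 49: p_1 = 49·23 + 1 = 1128, q_1 = 49·1 + 0 = 49 → 1128/49
APPEND 38: p_2 = 38·1128 + 23 = 42887, q_2 = 38·49 + 1 = 1863 → 42887/1863
APPEND 17: p_3 = 17·42887 + 1128 = 730207, q_3 = 17·1863 + 49 = 31720 → 730207/31720
APPEND 16: p_4 = 16·730207 + 42887 = 11726199, q_4 = 16·31720 + 1863 = 509383 → 11726199/509383
APPEND 12: p_5 = 12·11726199 + 730207 = 141444595, q_5 = 12·509383 + 31720 = 6144316 → 141444595/6144316
APPEND 28: p_6 = 28·141444595 + 11726199 = 3972174859, q_6 = 28·6144316 + 509383 = 172550231 → 3972174859/172550231
APPEND 48: p_7 = 48·3972174859 + 141444595 = 190805837827, q_7 = 48·172550231 + 6144316 = 8288555404 → 190805837827/8288555404
APPEND 28: p_8 = 28·190805837827 + 3972174859 = 5346535634015, q_8 = 28·8288555404 + 172550231 = 232252101543 → 5346535634015/232252101543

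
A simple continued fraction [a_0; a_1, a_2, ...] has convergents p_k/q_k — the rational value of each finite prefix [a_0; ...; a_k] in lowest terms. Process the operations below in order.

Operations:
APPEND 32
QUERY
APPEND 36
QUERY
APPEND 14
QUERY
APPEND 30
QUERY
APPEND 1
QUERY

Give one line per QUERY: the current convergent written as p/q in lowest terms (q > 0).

APPEND 32: p_0 = 32·1 + 0 = 32, q_0 = 32·0 + 1 = 1 → 32/1
APPEND 36: p_1 = 36·32 + 1 = 1153, q_1 = 36·1 + 0 = 36 → 1153/36
APPEND 14: p_2 = 14·1153 + 32 = 16174, q_2 = 14·36 + 1 = 505 → 16174/505
APPEND 30: p_3 = 30·16174 + 1153 = 486373, q_3 = 30·505 + 36 = 15186 → 486373/15186
APPEND 1: p_4 = 1·486373 + 16174 = 502547, q_4 = 1·15186 + 505 = 15691 → 502547/15691

32/1
1153/36
16174/505
486373/15186
502547/15691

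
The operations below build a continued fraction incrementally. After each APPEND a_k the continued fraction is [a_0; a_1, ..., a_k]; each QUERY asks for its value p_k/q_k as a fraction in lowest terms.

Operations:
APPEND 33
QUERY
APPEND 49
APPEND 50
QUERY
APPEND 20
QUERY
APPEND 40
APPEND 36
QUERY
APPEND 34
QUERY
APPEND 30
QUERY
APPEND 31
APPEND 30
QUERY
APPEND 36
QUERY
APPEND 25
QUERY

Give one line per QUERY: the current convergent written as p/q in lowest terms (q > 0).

APPEND 33: p_0 = 33·1 + 0 = 33, q_0 = 33·0 + 1 = 1 → 33/1
APPEND 49: p_1 = 49·33 + 1 = 1618, q_1 = 49·1 + 0 = 49 → 1618/49
APPEND 50: p_2 = 50·1618 + 33 = 80933, q_2 = 50·49 + 1 = 2451 → 80933/2451
APPEND 20: p_3 = 20·80933 + 1618 = 1620278, q_3 = 20·2451 + 49 = 49069 → 1620278/49069
APPEND 40: p_4 = 40·1620278 + 80933 = 64892053, q_4 = 40·49069 + 2451 = 1965211 → 64892053/1965211
APPEND 36: p_5 = 36·64892053 + 1620278 = 2337734186, q_5 = 36·1965211 + 49069 = 70796665 → 2337734186/70796665
APPEND 34: p_6 = 34·2337734186 + 64892053 = 79547854377, q_6 = 34·70796665 + 1965211 = 2409051821 → 79547854377/2409051821
APPEND 30: p_7 = 30·79547854377 + 2337734186 = 2388773365496, q_7 = 30·2409051821 + 70796665 = 72342351295 → 2388773365496/72342351295
APPEND 31: p_8 = 31·2388773365496 + 79547854377 = 74131522184753, q_8 = 31·72342351295 + 2409051821 = 2245021941966 → 74131522184753/2245021941966
APPEND 30: p_9 = 30·74131522184753 + 2388773365496 = 2226334438908086, q_9 = 30·2245021941966 + 72342351295 = 67423000610275 → 2226334438908086/67423000610275
APPEND 36: p_10 = 36·2226334438908086 + 74131522184753 = 80222171322875849, q_10 = 36·67423000610275 + 2245021941966 = 2429473043911866 → 80222171322875849/2429473043911866
APPEND 25: p_11 = 25·80222171322875849 + 2226334438908086 = 2007780617510804311, q_11 = 25·2429473043911866 + 67423000610275 = 60804249098406925 → 2007780617510804311/60804249098406925

33/1
80933/2451
1620278/49069
2337734186/70796665
79547854377/2409051821
2388773365496/72342351295
2226334438908086/67423000610275
80222171322875849/2429473043911866
2007780617510804311/60804249098406925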